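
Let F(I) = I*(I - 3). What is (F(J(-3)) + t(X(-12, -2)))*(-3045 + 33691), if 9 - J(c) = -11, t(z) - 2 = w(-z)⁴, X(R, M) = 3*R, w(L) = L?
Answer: 51483992868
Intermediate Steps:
t(z) = 2 + z⁴ (t(z) = 2 + (-z)⁴ = 2 + z⁴)
J(c) = 20 (J(c) = 9 - 1*(-11) = 9 + 11 = 20)
F(I) = I*(-3 + I)
(F(J(-3)) + t(X(-12, -2)))*(-3045 + 33691) = (20*(-3 + 20) + (2 + (3*(-12))⁴))*(-3045 + 33691) = (20*17 + (2 + (-36)⁴))*30646 = (340 + (2 + 1679616))*30646 = (340 + 1679618)*30646 = 1679958*30646 = 51483992868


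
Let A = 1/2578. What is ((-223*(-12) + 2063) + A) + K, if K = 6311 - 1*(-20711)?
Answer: 81879859/2578 ≈ 31761.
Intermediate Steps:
A = 1/2578 ≈ 0.00038790
K = 27022 (K = 6311 + 20711 = 27022)
((-223*(-12) + 2063) + A) + K = ((-223*(-12) + 2063) + 1/2578) + 27022 = ((2676 + 2063) + 1/2578) + 27022 = (4739 + 1/2578) + 27022 = 12217143/2578 + 27022 = 81879859/2578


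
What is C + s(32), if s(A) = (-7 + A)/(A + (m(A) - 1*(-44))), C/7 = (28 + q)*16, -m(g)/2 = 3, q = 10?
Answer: 59589/14 ≈ 4256.4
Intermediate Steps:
m(g) = -6 (m(g) = -2*3 = -6)
C = 4256 (C = 7*((28 + 10)*16) = 7*(38*16) = 7*608 = 4256)
s(A) = (-7 + A)/(38 + A) (s(A) = (-7 + A)/(A + (-6 - 1*(-44))) = (-7 + A)/(A + (-6 + 44)) = (-7 + A)/(A + 38) = (-7 + A)/(38 + A))
C + s(32) = 4256 + (-7 + 32)/(38 + 32) = 4256 + 25/70 = 4256 + (1/70)*25 = 4256 + 5/14 = 59589/14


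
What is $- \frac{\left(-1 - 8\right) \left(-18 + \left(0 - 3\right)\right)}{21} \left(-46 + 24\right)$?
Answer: $198$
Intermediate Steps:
$- \frac{\left(-1 - 8\right) \left(-18 + \left(0 - 3\right)\right)}{21} \left(-46 + 24\right) = - - 9 \left(-18 - 3\right) \frac{1}{21} \left(-22\right) = - \left(-9\right) \left(-21\right) \frac{1}{21} \left(-22\right) = - 189 \cdot \frac{1}{21} \left(-22\right) = - 9 \left(-22\right) = \left(-1\right) \left(-198\right) = 198$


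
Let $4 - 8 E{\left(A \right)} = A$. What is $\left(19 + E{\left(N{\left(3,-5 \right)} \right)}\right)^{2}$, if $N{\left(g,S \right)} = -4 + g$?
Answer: $\frac{24649}{64} \approx 385.14$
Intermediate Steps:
$E{\left(A \right)} = \frac{1}{2} - \frac{A}{8}$
$\left(19 + E{\left(N{\left(3,-5 \right)} \right)}\right)^{2} = \left(19 + \left(\frac{1}{2} - \frac{-4 + 3}{8}\right)\right)^{2} = \left(19 + \left(\frac{1}{2} - - \frac{1}{8}\right)\right)^{2} = \left(19 + \left(\frac{1}{2} + \frac{1}{8}\right)\right)^{2} = \left(19 + \frac{5}{8}\right)^{2} = \left(\frac{157}{8}\right)^{2} = \frac{24649}{64}$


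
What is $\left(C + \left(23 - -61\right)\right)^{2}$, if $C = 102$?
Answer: $34596$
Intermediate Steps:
$\left(C + \left(23 - -61\right)\right)^{2} = \left(102 + \left(23 - -61\right)\right)^{2} = \left(102 + \left(23 + 61\right)\right)^{2} = \left(102 + 84\right)^{2} = 186^{2} = 34596$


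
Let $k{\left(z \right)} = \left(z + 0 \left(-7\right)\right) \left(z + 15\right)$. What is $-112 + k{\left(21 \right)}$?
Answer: $644$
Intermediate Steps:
$k{\left(z \right)} = z \left(15 + z\right)$ ($k{\left(z \right)} = \left(z + 0\right) \left(15 + z\right) = z \left(15 + z\right)$)
$-112 + k{\left(21 \right)} = -112 + 21 \left(15 + 21\right) = -112 + 21 \cdot 36 = -112 + 756 = 644$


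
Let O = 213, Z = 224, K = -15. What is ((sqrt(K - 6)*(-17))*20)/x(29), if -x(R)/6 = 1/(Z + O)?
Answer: 74290*I*sqrt(21)/3 ≈ 1.1348e+5*I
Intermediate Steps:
x(R) = -6/437 (x(R) = -6/(224 + 213) = -6/437)
((sqrt(K - 6)*(-17))*20)/x(29) = ((sqrt(-15 - 6)*(-17))*20)/(-6/437) = ((sqrt(-21)*(-17))*20)*(-437/6) = (((I*sqrt(21))*(-17))*20)*(-437/6) = (-17*I*sqrt(21)*20)*(-437/6) = -340*I*sqrt(21)*(-437/6) = 74290*I*sqrt(21)/3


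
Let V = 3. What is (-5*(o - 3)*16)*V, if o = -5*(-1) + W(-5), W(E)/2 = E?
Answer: 1920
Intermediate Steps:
W(E) = 2*E
o = -5 (o = -5*(-1) + 2*(-5) = 5 - 10 = -5)
(-5*(o - 3)*16)*V = (-5*(-5 - 3)*16)*3 = (-5*(-8)*16)*3 = (40*16)*3 = 640*3 = 1920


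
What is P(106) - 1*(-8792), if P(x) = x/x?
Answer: 8793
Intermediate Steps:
P(x) = 1
P(106) - 1*(-8792) = 1 - 1*(-8792) = 1 + 8792 = 8793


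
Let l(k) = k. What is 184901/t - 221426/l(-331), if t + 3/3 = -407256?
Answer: 90116086251/134802067 ≈ 668.51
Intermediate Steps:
t = -407257 (t = -1 - 407256 = -407257)
184901/t - 221426/l(-331) = 184901/(-407257) - 221426/(-331) = 184901*(-1/407257) - 221426*(-1/331) = -184901/407257 + 221426/331 = 90116086251/134802067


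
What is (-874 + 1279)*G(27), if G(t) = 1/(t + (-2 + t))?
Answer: 405/52 ≈ 7.7885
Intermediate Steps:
G(t) = 1/(-2 + 2*t)
(-874 + 1279)*G(27) = (-874 + 1279)*(1/(2*(-1 + 27))) = 405*((1/2)/26) = 405*((1/2)*(1/26)) = 405*(1/52) = 405/52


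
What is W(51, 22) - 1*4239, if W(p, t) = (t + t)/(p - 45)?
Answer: -12695/3 ≈ -4231.7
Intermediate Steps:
W(p, t) = 2*t/(-45 + p) (W(p, t) = (2*t)/(-45 + p) = 2*t/(-45 + p))
W(51, 22) - 1*4239 = 2*22/(-45 + 51) - 1*4239 = 2*22/6 - 4239 = 2*22*(⅙) - 4239 = 22/3 - 4239 = -12695/3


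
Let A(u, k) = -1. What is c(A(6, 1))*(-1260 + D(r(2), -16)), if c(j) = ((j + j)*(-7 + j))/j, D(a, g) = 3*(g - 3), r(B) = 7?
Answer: 21072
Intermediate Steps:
D(a, g) = -9 + 3*g (D(a, g) = 3*(-3 + g) = -9 + 3*g)
c(j) = -14 + 2*j (c(j) = ((2*j)*(-7 + j))/j = (2*j*(-7 + j))/j = -14 + 2*j)
c(A(6, 1))*(-1260 + D(r(2), -16)) = (-14 + 2*(-1))*(-1260 + (-9 + 3*(-16))) = (-14 - 2)*(-1260 + (-9 - 48)) = -16*(-1260 - 57) = -16*(-1317) = 21072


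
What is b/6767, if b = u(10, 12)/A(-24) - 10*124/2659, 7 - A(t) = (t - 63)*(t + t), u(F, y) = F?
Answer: -5196150/75014705557 ≈ -6.9268e-5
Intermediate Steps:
A(t) = 7 - 2*t*(-63 + t) (A(t) = 7 - (t - 63)*(t + t) = 7 - (-63 + t)*2*t = 7 - 2*t*(-63 + t))
b = -5196150/11085371 (b = 10/(7 - 2*(-24)**2 + 126*(-24)) - 10*124/2659 = 10/(7 - 2*576 - 3024) - 1240*1/2659 = 10/(7 - 1152 - 3024) - 1240/2659 = 10/(-4169) - 1240/2659 = 10*(-1/4169) - 1240/2659 = -10/4169 - 1240/2659 = -5196150/11085371 ≈ -0.46874)
b/6767 = -5196150/11085371/6767 = -5196150/11085371*1/6767 = -5196150/75014705557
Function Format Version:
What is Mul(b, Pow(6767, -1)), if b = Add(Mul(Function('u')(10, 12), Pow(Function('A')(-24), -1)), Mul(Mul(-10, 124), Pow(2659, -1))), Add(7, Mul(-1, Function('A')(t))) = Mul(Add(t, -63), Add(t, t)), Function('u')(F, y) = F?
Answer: Rational(-5196150, 75014705557) ≈ -6.9268e-5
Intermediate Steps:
Function('A')(t) = Add(7, Mul(-2, t, Add(-63, t))) (Function('A')(t) = Add(7, Mul(-1, Mul(Add(t, -63), Add(t, t)))) = Add(7, Mul(-1, Mul(Add(-63, t), Mul(2, t)))) = Add(7, Mul(-1, Mul(2, t, Add(-63, t)))) = Add(7, Mul(-2, t, Add(-63, t))))
b = Rational(-5196150, 11085371) (b = Add(Mul(10, Pow(Add(7, Mul(-2, Pow(-24, 2)), Mul(126, -24)), -1)), Mul(Mul(-10, 124), Pow(2659, -1))) = Add(Mul(10, Pow(Add(7, Mul(-2, 576), -3024), -1)), Mul(-1240, Rational(1, 2659))) = Add(Mul(10, Pow(Add(7, -1152, -3024), -1)), Rational(-1240, 2659)) = Add(Mul(10, Pow(-4169, -1)), Rational(-1240, 2659)) = Add(Mul(10, Rational(-1, 4169)), Rational(-1240, 2659)) = Add(Rational(-10, 4169), Rational(-1240, 2659)) = Rational(-5196150, 11085371) ≈ -0.46874)
Mul(b, Pow(6767, -1)) = Mul(Rational(-5196150, 11085371), Pow(6767, -1)) = Mul(Rational(-5196150, 11085371), Rational(1, 6767)) = Rational(-5196150, 75014705557)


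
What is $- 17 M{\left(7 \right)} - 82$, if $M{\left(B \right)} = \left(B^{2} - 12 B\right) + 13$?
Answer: $292$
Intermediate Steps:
$M{\left(B \right)} = 13 + B^{2} - 12 B$
$- 17 M{\left(7 \right)} - 82 = - 17 \left(13 + 7^{2} - 84\right) - 82 = - 17 \left(13 + 49 - 84\right) - 82 = \left(-17\right) \left(-22\right) - 82 = 374 - 82 = 292$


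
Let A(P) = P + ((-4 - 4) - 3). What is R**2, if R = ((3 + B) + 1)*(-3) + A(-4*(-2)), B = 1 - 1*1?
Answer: 225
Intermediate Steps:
B = 0 (B = 1 - 1 = 0)
A(P) = -11 + P (A(P) = P + (-8 - 3) = P - 11 = -11 + P)
R = -15 (R = ((3 + 0) + 1)*(-3) + (-11 - 4*(-2)) = (3 + 1)*(-3) + (-11 + 8) = 4*(-3) - 3 = -12 - 3 = -15)
R**2 = (-15)**2 = 225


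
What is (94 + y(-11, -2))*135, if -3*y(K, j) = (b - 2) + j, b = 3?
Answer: 12735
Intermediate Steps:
y(K, j) = -1/3 - j/3 (y(K, j) = -((3 - 2) + j)/3 = -(1 + j)/3 = -1/3 - j/3)
(94 + y(-11, -2))*135 = (94 + (-1/3 - 1/3*(-2)))*135 = (94 + (-1/3 + 2/3))*135 = (94 + 1/3)*135 = (283/3)*135 = 12735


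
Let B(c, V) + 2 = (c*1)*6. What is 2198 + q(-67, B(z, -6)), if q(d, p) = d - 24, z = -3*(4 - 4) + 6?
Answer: 2107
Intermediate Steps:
z = 6 (z = -3*0 + 6 = 0 + 6 = 6)
B(c, V) = -2 + 6*c (B(c, V) = -2 + (c*1)*6 = -2 + c*6 = -2 + 6*c)
q(d, p) = -24 + d
2198 + q(-67, B(z, -6)) = 2198 + (-24 - 67) = 2198 - 91 = 2107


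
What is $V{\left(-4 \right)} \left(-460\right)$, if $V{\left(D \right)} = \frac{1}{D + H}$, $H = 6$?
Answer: $-230$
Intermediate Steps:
$V{\left(D \right)} = \frac{1}{6 + D}$ ($V{\left(D \right)} = \frac{1}{D + 6} = \frac{1}{6 + D}$)
$V{\left(-4 \right)} \left(-460\right) = \frac{1}{6 - 4} \left(-460\right) = \frac{1}{2} \left(-460\right) = -230$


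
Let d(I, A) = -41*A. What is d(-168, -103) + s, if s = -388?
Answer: 3835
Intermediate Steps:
d(-168, -103) + s = -41*(-103) - 388 = 4223 - 388 = 3835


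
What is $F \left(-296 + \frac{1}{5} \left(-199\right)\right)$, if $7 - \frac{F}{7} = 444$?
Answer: $\frac{5136061}{5} \approx 1.0272 \cdot 10^{6}$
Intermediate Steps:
$F = -3059$ ($F = 49 - 3108 = -3059$)
$F \left(-296 + \frac{1}{5} \left(-199\right)\right) = - 3059 \left(-296 + \frac{1}{5} \left(-199\right)\right) = - 3059 \left(-296 - \frac{199}{5}\right) = \left(-3059\right) \left(- \frac{1679}{5}\right) = \frac{5136061}{5}$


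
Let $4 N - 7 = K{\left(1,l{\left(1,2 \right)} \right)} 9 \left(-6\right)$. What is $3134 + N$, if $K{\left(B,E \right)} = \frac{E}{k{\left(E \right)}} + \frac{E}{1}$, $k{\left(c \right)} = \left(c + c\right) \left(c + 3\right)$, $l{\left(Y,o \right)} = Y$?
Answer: $\frac{49929}{16} \approx 3120.6$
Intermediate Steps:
$k{\left(c \right)} = 2 c \left(3 + c\right)$
$K{\left(B,E \right)} = E + \frac{1}{2 \left(3 + E\right)}$ ($K{\left(B,E \right)} = \frac{E}{2 E \left(3 + E\right)} + \frac{E}{1} = E \frac{1}{2 E \left(3 + E\right)} + E 1 = \frac{1}{2 \left(3 + E\right)} + E = E + \frac{1}{2 \left(3 + E\right)}$)
$N = - \frac{215}{16}$ ($N = \frac{7}{4} + \frac{\frac{\frac{1}{2} + 1 \left(3 + 1\right)}{3 + 1} \cdot 9 \left(-6\right)}{4} = \frac{7}{4} + \frac{\frac{\frac{1}{2} + 1 \cdot 4}{4} \cdot 9 \left(-6\right)}{4} = \frac{7}{4} + \frac{\frac{\frac{1}{2} + 4}{4} \cdot 9 \left(-6\right)}{4} = \frac{7}{4} + \frac{\frac{1}{4} \cdot \frac{9}{2} \cdot 9 \left(-6\right)}{4} = \frac{7}{4} + \frac{\frac{9}{8} \cdot 9 \left(-6\right)}{4} = \frac{7}{4} + \frac{\frac{81}{8} \left(-6\right)}{4} = \frac{7}{4} + \frac{1}{4} \left(- \frac{243}{4}\right) = \frac{7}{4} - \frac{243}{16} = - \frac{215}{16} \approx -13.438$)
$3134 + N = 3134 - \frac{215}{16} = \frac{49929}{16}$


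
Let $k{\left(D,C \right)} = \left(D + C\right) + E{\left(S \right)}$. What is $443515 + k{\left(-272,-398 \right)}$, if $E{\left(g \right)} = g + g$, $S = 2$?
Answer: $442849$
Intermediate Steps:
$E{\left(g \right)} = 2 g$
$k{\left(D,C \right)} = 4 + C + D$ ($k{\left(D,C \right)} = \left(D + C\right) + 2 \cdot 2 = \left(C + D\right) + 4 = 4 + C + D$)
$443515 + k{\left(-272,-398 \right)} = 443515 - 666 = 442849$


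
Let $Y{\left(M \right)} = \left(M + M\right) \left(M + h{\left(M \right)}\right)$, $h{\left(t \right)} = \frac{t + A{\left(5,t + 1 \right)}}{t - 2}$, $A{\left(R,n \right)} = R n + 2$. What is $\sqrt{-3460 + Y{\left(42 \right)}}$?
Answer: $\frac{\sqrt{61190}}{10} \approx 24.737$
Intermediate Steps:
$A{\left(R,n \right)} = 2 + R n$
$h{\left(t \right)} = \frac{7 + 6 t}{-2 + t}$ ($h{\left(t \right)} = \frac{t + \left(2 + 5 \left(t + 1\right)\right)}{t - 2} = \frac{t + \left(2 + 5 \left(1 + t\right)\right)}{-2 + t} = \frac{t + \left(2 + \left(5 + 5 t\right)\right)}{-2 + t} = \frac{t + \left(7 + 5 t\right)}{-2 + t} = \frac{7 + 6 t}{-2 + t}$)
$Y{\left(M \right)} = 2 M \left(M + \frac{7 + 6 M}{-2 + M}\right)$ ($Y{\left(M \right)} = \left(M + M\right) \left(M + \frac{7 + 6 M}{-2 + M}\right) = 2 M \left(M + \frac{7 + 6 M}{-2 + M}\right)$)
$\sqrt{-3460 + Y{\left(42 \right)}} = \sqrt{-3460 + 2 \cdot 42 \frac{1}{-2 + 42} \left(7 + 42^{2} + 4 \cdot 42\right)} = \sqrt{-3460 + 2 \cdot 42 \cdot \frac{1}{40} \left(7 + 1764 + 168\right)} = \sqrt{-3460 + 2 \cdot 42 \cdot \frac{1}{40} \cdot 1939} = \sqrt{-3460 + \frac{40719}{10}} = \sqrt{\frac{6119}{10}} = \frac{\sqrt{61190}}{10}$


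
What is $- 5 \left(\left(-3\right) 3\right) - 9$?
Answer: $36$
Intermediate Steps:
$- 5 \left(\left(-3\right) 3\right) - 9 = \left(-5\right) \left(-9\right) - 9 = 45 - 9 = 36$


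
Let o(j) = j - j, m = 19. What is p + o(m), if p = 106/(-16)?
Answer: -53/8 ≈ -6.6250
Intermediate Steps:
p = -53/8 (p = 106*(-1/16) = -53/8 ≈ -6.6250)
o(j) = 0
p + o(m) = -53/8 + 0 = -53/8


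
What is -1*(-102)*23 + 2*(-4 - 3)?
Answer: 2332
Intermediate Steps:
-1*(-102)*23 + 2*(-4 - 3) = 102*23 + 2*(-7) = 2346 - 14 = 2332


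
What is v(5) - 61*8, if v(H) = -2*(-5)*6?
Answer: -428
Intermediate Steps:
v(H) = 60 (v(H) = 10*6 = 60)
v(5) - 61*8 = 60 - 61*8 = 60 - 488 = -428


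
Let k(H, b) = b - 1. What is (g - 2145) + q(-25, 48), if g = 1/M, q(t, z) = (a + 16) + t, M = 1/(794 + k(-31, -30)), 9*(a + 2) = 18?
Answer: -1391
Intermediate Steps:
k(H, b) = -1 + b
a = 0 (a = -2 + (⅑)*18 = -2 + 2 = 0)
M = 1/763 (M = 1/(794 + (-1 - 30)) = 1/(794 - 31) = 1/763 ≈ 0.0013106)
q(t, z) = 16 + t (q(t, z) = (0 + 16) + t = 16 + t)
g = 763 (g = 1/(1/763) = 763)
(g - 2145) + q(-25, 48) = (763 - 2145) + (16 - 25) = -1382 - 9 = -1391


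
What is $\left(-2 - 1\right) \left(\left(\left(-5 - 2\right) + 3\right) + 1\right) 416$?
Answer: $3744$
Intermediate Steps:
$\left(-2 - 1\right) \left(\left(\left(-5 - 2\right) + 3\right) + 1\right) 416 = - 3 \left(\left(-7 + 3\right) + 1\right) 416 = - 3 \left(-4 + 1\right) 416 = \left(-3\right) \left(-3\right) 416 = 9 \cdot 416 = 3744$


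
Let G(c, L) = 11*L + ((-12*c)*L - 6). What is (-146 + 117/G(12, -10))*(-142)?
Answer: 13716277/662 ≈ 20719.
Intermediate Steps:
G(c, L) = -6 + 11*L - 12*L*c (G(c, L) = 11*L + (-12*L*c - 6) = 11*L + (-6 - 12*L*c) = -6 + 11*L - 12*L*c)
(-146 + 117/G(12, -10))*(-142) = (-146 + 117/(-6 + 11*(-10) - 12*(-10)*12))*(-142) = (-146 + 117/(-6 - 110 + 1440))*(-142) = (-146 + 117/1324)*(-142) = -193187/1324*(-142) = 13716277/662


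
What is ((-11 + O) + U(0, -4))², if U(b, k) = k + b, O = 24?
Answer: 81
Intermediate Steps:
U(b, k) = b + k
((-11 + O) + U(0, -4))² = ((-11 + 24) + (0 - 4))² = (13 - 4)² = 9² = 81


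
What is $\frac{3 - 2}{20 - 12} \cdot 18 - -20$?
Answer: $\frac{89}{4} \approx 22.25$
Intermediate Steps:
$\frac{3 - 2}{20 - 12} \cdot 18 - -20 = 1 \cdot \frac{1}{8} \cdot 18 + \left(-5 + 25\right) = 1 \cdot \frac{1}{8} \cdot 18 + 20 = \frac{1}{8} \cdot 18 + 20 = \frac{9}{4} + 20 = \frac{89}{4}$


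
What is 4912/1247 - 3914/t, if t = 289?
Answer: -3461190/360383 ≈ -9.6042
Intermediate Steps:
4912/1247 - 3914/t = 4912/1247 - 3914/289 = -3461190/360383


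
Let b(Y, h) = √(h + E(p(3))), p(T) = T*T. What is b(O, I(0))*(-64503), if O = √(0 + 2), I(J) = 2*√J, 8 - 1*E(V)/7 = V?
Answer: -64503*I*√7 ≈ -1.7066e+5*I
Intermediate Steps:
p(T) = T²
E(V) = 56 - 7*V
O = √2 ≈ 1.4142
b(Y, h) = √(-7 + h) (b(Y, h) = √(h + (56 - 7*3²)) = √(h + (56 - 7*9)) = √(h + (56 - 63)) = √(h - 7) = √(-7 + h))
b(O, I(0))*(-64503) = √(-7 + 2*√0)*(-64503) = √(-7 + 2*0)*(-64503) = √(-7 + 0)*(-64503) = √(-7)*(-64503) = (I*√7)*(-64503) = -64503*I*√7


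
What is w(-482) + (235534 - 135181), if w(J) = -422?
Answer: 99931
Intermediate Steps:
w(-482) + (235534 - 135181) = -422 + (235534 - 135181) = -422 + 100353 = 99931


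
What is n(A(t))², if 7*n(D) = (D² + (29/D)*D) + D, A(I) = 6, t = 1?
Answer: 5041/49 ≈ 102.88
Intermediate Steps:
n(D) = 29/7 + D/7 + D²/7 (n(D) = ((D² + (29/D)*D) + D)/7 = ((D² + 29) + D)/7 = ((29 + D²) + D)/7 = (29 + D + D²)/7 = 29/7 + D/7 + D²/7)
n(A(t))² = (29/7 + (⅐)*6 + (⅐)*6²)² = (29/7 + 6/7 + (⅐)*36)² = (29/7 + 6/7 + 36/7)² = (71/7)² = 5041/49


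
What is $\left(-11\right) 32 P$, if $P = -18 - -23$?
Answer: $-1760$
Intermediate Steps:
$P = 5$ ($P = -18 + 23 = 5$)
$\left(-11\right) 32 P = \left(-11\right) 32 \cdot 5 = \left(-352\right) 5 = -1760$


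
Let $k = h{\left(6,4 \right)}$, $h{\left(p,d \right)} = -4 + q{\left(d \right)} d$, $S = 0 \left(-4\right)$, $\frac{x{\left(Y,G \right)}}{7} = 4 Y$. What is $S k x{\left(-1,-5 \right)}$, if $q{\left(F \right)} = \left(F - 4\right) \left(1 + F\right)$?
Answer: $0$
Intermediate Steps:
$x{\left(Y,G \right)} = 28 Y$ ($x{\left(Y,G \right)} = 7 \cdot 4 Y = 28 Y$)
$q{\left(F \right)} = \left(1 + F\right) \left(-4 + F\right)$ ($q{\left(F \right)} = \left(-4 + F\right) \left(1 + F\right) = \left(1 + F\right) \left(-4 + F\right)$)
$S = 0$
$h{\left(p,d \right)} = -4 + d \left(-4 + d^{2} - 3 d\right)$ ($h{\left(p,d \right)} = -4 + \left(-4 + d^{2} - 3 d\right) d = -4 + d \left(-4 + d^{2} - 3 d\right)$)
$k = -4$ ($k = -4 - 4 \left(4 - 4^{2} + 3 \cdot 4\right) = -4 - 4 \left(4 - 16 + 12\right) = -4 - 4 \cdot 0 = -4 + 0 = -4$)
$S k x{\left(-1,-5 \right)} = 0 \left(-4\right) 28 \left(-1\right) = 0 \left(-28\right) = 0$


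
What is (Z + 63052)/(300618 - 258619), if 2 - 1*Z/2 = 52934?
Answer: -42812/41999 ≈ -1.0194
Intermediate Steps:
Z = -105864 (Z = 4 - 2*52934 = 4 - 105868 = -105864)
(Z + 63052)/(300618 - 258619) = (-105864 + 63052)/(300618 - 258619) = -42812/41999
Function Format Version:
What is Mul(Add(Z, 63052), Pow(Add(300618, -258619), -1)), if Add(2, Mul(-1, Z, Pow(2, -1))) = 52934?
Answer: Rational(-42812, 41999) ≈ -1.0194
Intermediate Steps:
Z = -105864 (Z = Add(4, Mul(-2, 52934)) = Add(4, -105868) = -105864)
Mul(Add(Z, 63052), Pow(Add(300618, -258619), -1)) = Mul(Add(-105864, 63052), Pow(Add(300618, -258619), -1)) = Mul(-42812, Pow(41999, -1)) = Mul(-42812, Rational(1, 41999)) = Rational(-42812, 41999)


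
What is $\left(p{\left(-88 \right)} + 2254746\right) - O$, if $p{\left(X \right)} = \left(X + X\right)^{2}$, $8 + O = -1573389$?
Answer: $3859119$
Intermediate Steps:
$O = -1573397$ ($O = -8 - 1573389 = -1573397$)
$p{\left(X \right)} = 4 X^{2}$ ($p{\left(X \right)} = \left(2 X\right)^{2} = 4 X^{2}$)
$\left(p{\left(-88 \right)} + 2254746\right) - O = \left(4 \left(-88\right)^{2} + 2254746\right) - -1573397 = \left(4 \cdot 7744 + 2254746\right) + 1573397 = \left(30976 + 2254746\right) + 1573397 = 2285722 + 1573397 = 3859119$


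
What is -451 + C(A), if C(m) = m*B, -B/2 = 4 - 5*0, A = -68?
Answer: 93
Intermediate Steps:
B = -8 (B = -2*(4 - 5*0) = -2*(4 + 0) = -2*4 = -8)
C(m) = -8*m (C(m) = m*(-8) = -8*m)
-451 + C(A) = -451 - 8*(-68) = -451 + 544 = 93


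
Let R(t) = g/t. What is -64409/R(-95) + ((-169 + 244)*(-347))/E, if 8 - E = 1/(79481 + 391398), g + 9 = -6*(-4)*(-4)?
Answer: -540814493264/8789739 ≈ -61528.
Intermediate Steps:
g = -105 (g = -9 - 6*(-4)*(-4) = -9 + 24*(-4) = -9 - 96 = -105)
R(t) = -105/t
E = 3767031/470879 (E = 8 - 1/(79481 + 391398) = 8 - 1/470879 = 3767031/470879 ≈ 8.0000)
-64409/R(-95) + ((-169 + 244)*(-347))/E = -64409/((-105/(-95))) + ((-169 + 244)*(-347))/(3767031/470879) = -64409/((-105*(-1/95))) + (75*(-347))*(470879/3767031) = -64409/21/19 - 26025*470879/3767031 = -64409*19/21 - 4084875325/1255677 = -1223771/21 - 4084875325/1255677 = -540814493264/8789739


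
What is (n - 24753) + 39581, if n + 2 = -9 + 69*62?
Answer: 19095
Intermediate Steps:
n = 4267 (n = -2 + (-9 + 69*62) = -2 + (-9 + 4278) = -2 + 4269 = 4267)
(n - 24753) + 39581 = (4267 - 24753) + 39581 = -20486 + 39581 = 19095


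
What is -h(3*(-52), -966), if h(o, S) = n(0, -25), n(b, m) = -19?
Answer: 19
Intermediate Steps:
h(o, S) = -19
-h(3*(-52), -966) = -1*(-19) = 19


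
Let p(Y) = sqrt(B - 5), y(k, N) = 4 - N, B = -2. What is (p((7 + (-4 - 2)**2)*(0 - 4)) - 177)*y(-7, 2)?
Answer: -354 + 2*I*sqrt(7) ≈ -354.0 + 5.2915*I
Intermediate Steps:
p(Y) = I*sqrt(7) (p(Y) = sqrt(-2 - 5) = sqrt(-7) = I*sqrt(7))
(p((7 + (-4 - 2)**2)*(0 - 4)) - 177)*y(-7, 2) = (I*sqrt(7) - 177)*(4 - 1*2) = (-177 + I*sqrt(7))*(4 - 2) = (-177 + I*sqrt(7))*2 = -354 + 2*I*sqrt(7)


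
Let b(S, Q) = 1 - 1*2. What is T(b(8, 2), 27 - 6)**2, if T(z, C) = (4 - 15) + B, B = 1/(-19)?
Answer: 44100/361 ≈ 122.16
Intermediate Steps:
b(S, Q) = -1 (b(S, Q) = 1 - 2 = -1)
B = -1/19 ≈ -0.052632
T(z, C) = -210/19 (T(z, C) = (4 - 15) - 1/19 = -11 - 1/19 = -210/19)
T(b(8, 2), 27 - 6)**2 = (-210/19)**2 = 44100/361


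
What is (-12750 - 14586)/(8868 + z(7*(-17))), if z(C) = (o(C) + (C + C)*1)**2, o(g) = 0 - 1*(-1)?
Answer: -9112/21679 ≈ -0.42031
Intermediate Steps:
o(g) = 1 (o(g) = 0 + 1 = 1)
z(C) = (1 + 2*C)**2 (z(C) = (1 + (C + C)*1)**2 = (1 + (2*C)*1)**2 = (1 + 2*C)**2)
(-12750 - 14586)/(8868 + z(7*(-17))) = (-12750 - 14586)/(8868 + (1 + 2*(7*(-17)))**2) = -27336/(8868 + (1 + 2*(-119))**2) = -27336/(8868 + (1 - 238)**2) = -27336/(8868 + (-237)**2) = -27336/(8868 + 56169) = -27336/65037 = -27336*1/65037 = -9112/21679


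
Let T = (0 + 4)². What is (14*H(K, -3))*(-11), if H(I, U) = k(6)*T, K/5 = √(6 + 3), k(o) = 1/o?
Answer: -1232/3 ≈ -410.67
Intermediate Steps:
T = 16 (T = 4² = 16)
K = 15 (K = 5*√(6 + 3) = 5*√9 = 5*3 = 15)
H(I, U) = 8/3 (H(I, U) = 16/6 = (⅙)*16 = 8/3)
(14*H(K, -3))*(-11) = (14*(8/3))*(-11) = (112/3)*(-11) = -1232/3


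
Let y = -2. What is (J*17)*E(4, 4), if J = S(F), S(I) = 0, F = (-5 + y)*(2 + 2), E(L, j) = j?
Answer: 0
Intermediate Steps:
F = -28 (F = (-5 - 2)*(2 + 2) = -7*4 = -28)
J = 0
(J*17)*E(4, 4) = (0*17)*4 = 0*4 = 0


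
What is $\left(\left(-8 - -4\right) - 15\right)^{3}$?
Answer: $-6859$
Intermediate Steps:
$\left(\left(-8 - -4\right) - 15\right)^{3} = \left(\left(-8 + \left(-3 + 7\right)\right) - 15\right)^{3} = \left(\left(-8 + 4\right) - 15\right)^{3} = \left(-4 - 15\right)^{3} = \left(-19\right)^{3} = -6859$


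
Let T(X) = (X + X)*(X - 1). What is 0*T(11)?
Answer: 0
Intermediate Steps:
T(X) = 2*X*(-1 + X) (T(X) = (2*X)*(-1 + X) = 2*X*(-1 + X))
0*T(11) = 0*(2*11*(-1 + 11)) = 0*(2*11*10) = 0*220 = 0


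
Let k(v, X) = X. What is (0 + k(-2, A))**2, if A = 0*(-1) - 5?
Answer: 25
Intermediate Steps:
A = -5 (A = 0 - 5 = -5)
(0 + k(-2, A))**2 = (0 - 5)**2 = (-5)**2 = 25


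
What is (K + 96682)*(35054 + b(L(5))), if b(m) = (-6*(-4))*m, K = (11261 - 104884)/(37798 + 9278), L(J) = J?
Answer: 80043857471683/23538 ≈ 3.4006e+9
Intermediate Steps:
K = -93623/47076 ≈ -1.9888
b(m) = 24*m
(K + 96682)*(35054 + b(L(5))) = (-93623/47076 + 96682)*(35054 + 24*5) = 4551308209*(35054 + 120)/47076 = (4551308209/47076)*35174 = 80043857471683/23538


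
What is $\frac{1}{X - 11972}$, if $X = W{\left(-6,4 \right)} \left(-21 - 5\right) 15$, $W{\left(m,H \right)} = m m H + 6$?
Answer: $- \frac{1}{70472} \approx -1.419 \cdot 10^{-5}$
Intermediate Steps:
$W{\left(m,H \right)} = 6 + H m^{2}$ ($W{\left(m,H \right)} = m^{2} H + 6 = H m^{2} + 6 = 6 + H m^{2}$)
$X = -58500$ ($X = \left(6 + 4 \left(-6\right)^{2}\right) \left(-21 - 5\right) 15 = \left(6 + 4 \cdot 36\right) \left(-26\right) 15 = \left(6 + 144\right) \left(-26\right) 15 = 150 \left(-26\right) 15 = \left(-3900\right) 15 = -58500$)
$\frac{1}{X - 11972} = \frac{1}{-58500 - 11972} = \frac{1}{-70472} = - \frac{1}{70472}$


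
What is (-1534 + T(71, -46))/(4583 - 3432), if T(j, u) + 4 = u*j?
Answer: -4804/1151 ≈ -4.1738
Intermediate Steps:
T(j, u) = -4 + j*u (T(j, u) = -4 + u*j = -4 + j*u)
(-1534 + T(71, -46))/(4583 - 3432) = (-1534 + (-4 + 71*(-46)))/(4583 - 3432) = (-1534 + (-4 - 3266))/1151 = (-1534 - 3270)*(1/1151) = -4804*1/1151 = -4804/1151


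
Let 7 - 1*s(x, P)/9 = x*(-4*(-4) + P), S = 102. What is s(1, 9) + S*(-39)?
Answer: -4140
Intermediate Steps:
s(x, P) = 63 - 9*x*(16 + P) (s(x, P) = 63 - 9*x*(-4*(-4) + P) = 63 - 9*x*(16 + P))
s(1, 9) + S*(-39) = (63 - 144*1 - 9*9*1) + 102*(-39) = (63 - 144 - 81) - 3978 = -162 - 3978 = -4140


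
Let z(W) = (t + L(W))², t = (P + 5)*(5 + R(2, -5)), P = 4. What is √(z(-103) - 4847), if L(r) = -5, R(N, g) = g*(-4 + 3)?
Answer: √2378 ≈ 48.765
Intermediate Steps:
R(N, g) = -g (R(N, g) = g*(-1) = -g)
t = 90 (t = (4 + 5)*(5 - 1*(-5)) = 9*(5 + 5) = 9*10 = 90)
z(W) = 7225 (z(W) = (90 - 5)² = 85² = 7225)
√(z(-103) - 4847) = √(7225 - 4847) = √2378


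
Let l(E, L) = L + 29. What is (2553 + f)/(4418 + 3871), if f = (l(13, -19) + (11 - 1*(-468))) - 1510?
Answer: 1532/8289 ≈ 0.18482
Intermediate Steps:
l(E, L) = 29 + L
f = -1021 (f = ((29 - 19) + (11 - 1*(-468))) - 1510 = (10 + (11 + 468)) - 1510 = (10 + 479) - 1510 = 489 - 1510 = -1021)
(2553 + f)/(4418 + 3871) = (2553 - 1021)/(4418 + 3871) = 1532/8289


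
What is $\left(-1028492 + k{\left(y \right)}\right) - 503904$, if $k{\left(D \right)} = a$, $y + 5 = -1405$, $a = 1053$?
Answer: $-1531343$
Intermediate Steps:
$y = -1410$ ($y = -5 - 1405 = -1410$)
$k{\left(D \right)} = 1053$
$\left(-1028492 + k{\left(y \right)}\right) - 503904 = \left(-1028492 + 1053\right) - 503904 = -1027439 - 503904 = -1531343$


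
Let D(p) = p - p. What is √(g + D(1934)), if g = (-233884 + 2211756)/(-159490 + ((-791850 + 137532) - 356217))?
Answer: 4*I*√5785399217/234005 ≈ 1.3002*I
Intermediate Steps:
g = -1977872/1170025 (g = 1977872/(-159490 + (-654318 - 356217)) = 1977872/(-159490 - 1010535) = 1977872/(-1170025) = 1977872*(-1/1170025) = -1977872/1170025 ≈ -1.6905)
D(p) = 0
√(g + D(1934)) = √(-1977872/1170025 + 0) = √(-1977872/1170025) = 4*I*√5785399217/234005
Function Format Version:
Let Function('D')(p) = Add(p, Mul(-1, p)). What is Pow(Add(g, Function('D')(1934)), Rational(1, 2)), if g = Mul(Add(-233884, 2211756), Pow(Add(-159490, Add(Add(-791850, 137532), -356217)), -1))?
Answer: Mul(Rational(4, 234005), I, Pow(5785399217, Rational(1, 2))) ≈ Mul(1.3002, I)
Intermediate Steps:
g = Rational(-1977872, 1170025) (g = Mul(1977872, Pow(Add(-159490, Add(-654318, -356217)), -1)) = Mul(1977872, Pow(Add(-159490, -1010535), -1)) = Mul(1977872, Pow(-1170025, -1)) = Mul(1977872, Rational(-1, 1170025)) = Rational(-1977872, 1170025) ≈ -1.6905)
Function('D')(p) = 0
Pow(Add(g, Function('D')(1934)), Rational(1, 2)) = Pow(Add(Rational(-1977872, 1170025), 0), Rational(1, 2)) = Pow(Rational(-1977872, 1170025), Rational(1, 2)) = Mul(Rational(4, 234005), I, Pow(5785399217, Rational(1, 2)))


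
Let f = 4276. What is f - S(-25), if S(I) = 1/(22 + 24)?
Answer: 196695/46 ≈ 4276.0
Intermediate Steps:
S(I) = 1/46
f - S(-25) = 4276 - 1*1/46 = 4276 - 1/46 = 196695/46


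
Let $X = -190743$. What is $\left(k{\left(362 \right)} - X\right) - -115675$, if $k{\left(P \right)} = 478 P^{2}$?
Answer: $62945450$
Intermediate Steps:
$\left(k{\left(362 \right)} - X\right) - -115675 = \left(478 \cdot 362^{2} - -190743\right) - -115675 = \left(478 \cdot 131044 + 190743\right) + 115675 = \left(62639032 + 190743\right) + 115675 = 62829775 + 115675 = 62945450$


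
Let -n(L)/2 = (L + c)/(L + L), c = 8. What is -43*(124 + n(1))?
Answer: -4945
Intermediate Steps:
n(L) = -(8 + L)/L (n(L) = -2*(L + 8)/(L + L) = -2*(8 + L)/(2*L) = -2*(8 + L)*1/(2*L) = -(8 + L)/L)
-43*(124 + n(1)) = -43*(124 + (-8 - 1*1)/1) = -43*(124 + 1*(-8 - 1)) = -43*(124 + 1*(-9)) = -43*(124 - 9) = -43*115 = -4945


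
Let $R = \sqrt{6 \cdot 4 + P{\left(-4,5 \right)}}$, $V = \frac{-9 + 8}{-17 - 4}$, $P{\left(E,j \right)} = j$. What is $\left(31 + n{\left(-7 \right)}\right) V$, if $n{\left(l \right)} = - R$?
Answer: $\frac{31}{21} - \frac{\sqrt{29}}{21} \approx 1.2198$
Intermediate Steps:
$V = \frac{1}{21}$ ($V = - \frac{1}{-21} = \left(-1\right) \left(- \frac{1}{21}\right) = \frac{1}{21} \approx 0.047619$)
$R = \sqrt{29}$ ($R = \sqrt{6 \cdot 4 + 5} = \sqrt{24 + 5} = \sqrt{29} \approx 5.3852$)
$n{\left(l \right)} = - \sqrt{29}$
$\left(31 + n{\left(-7 \right)}\right) V = \left(31 - \sqrt{29}\right) \frac{1}{21} = \frac{31}{21} - \frac{\sqrt{29}}{21}$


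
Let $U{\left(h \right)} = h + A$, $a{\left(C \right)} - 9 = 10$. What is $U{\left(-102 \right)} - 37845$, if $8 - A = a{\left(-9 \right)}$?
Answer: $-37958$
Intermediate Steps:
$a{\left(C \right)} = 19$ ($a{\left(C \right)} = 9 + 10 = 19$)
$A = -11$ ($A = 8 - 19 = -11$)
$U{\left(h \right)} = -11 + h$ ($U{\left(h \right)} = h - 11 = -11 + h$)
$U{\left(-102 \right)} - 37845 = \left(-11 - 102\right) - 37845 = -113 - 37845 = -37958$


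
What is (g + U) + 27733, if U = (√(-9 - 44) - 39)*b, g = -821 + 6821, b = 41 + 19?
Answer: 31393 + 60*I*√53 ≈ 31393.0 + 436.81*I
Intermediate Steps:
b = 60
g = 6000
U = -2340 + 60*I*√53 (U = (√(-9 - 44) - 39)*60 = (√(-53) - 39)*60 = (I*√53 - 39)*60 = (-39 + I*√53)*60 = -2340 + 60*I*√53 ≈ -2340.0 + 436.81*I)
(g + U) + 27733 = (6000 + (-2340 + 60*I*√53)) + 27733 = (3660 + 60*I*√53) + 27733 = 31393 + 60*I*√53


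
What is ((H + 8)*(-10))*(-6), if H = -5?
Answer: 180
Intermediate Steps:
((H + 8)*(-10))*(-6) = ((-5 + 8)*(-10))*(-6) = (3*(-10))*(-6) = -30*(-6) = 180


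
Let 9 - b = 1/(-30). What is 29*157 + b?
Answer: 136861/30 ≈ 4562.0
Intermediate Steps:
b = 271/30 (b = 9 - 1/(-30) = 9 - 1*(-1/30) = 9 + 1/30 = 271/30 ≈ 9.0333)
29*157 + b = 29*157 + 271/30 = 4553 + 271/30 = 136861/30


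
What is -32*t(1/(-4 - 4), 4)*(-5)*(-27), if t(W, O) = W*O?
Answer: 2160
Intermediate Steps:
t(W, O) = O*W
-32*t(1/(-4 - 4), 4)*(-5)*(-27) = -32*4/(-4 - 4)*(-5)*(-27) = -32*4/(-8)*(-5)*(-27) = -32*4*(-⅛)*(-5)*(-27) = -(-16)*(-5)*(-27) = -32*5/2*(-27) = -80*(-27) = 2160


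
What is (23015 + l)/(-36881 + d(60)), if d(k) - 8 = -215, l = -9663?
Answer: -1669/4636 ≈ -0.36001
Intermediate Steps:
d(k) = -207 (d(k) = 8 - 215 = -207)
(23015 + l)/(-36881 + d(60)) = (23015 - 9663)/(-36881 - 207) = 13352/(-37088) = 13352*(-1/37088) = -1669/4636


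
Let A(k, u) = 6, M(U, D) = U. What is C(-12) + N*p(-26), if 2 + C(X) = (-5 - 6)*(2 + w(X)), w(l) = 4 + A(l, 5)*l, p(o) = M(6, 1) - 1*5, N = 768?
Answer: 1492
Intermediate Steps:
p(o) = 1 (p(o) = 6 - 1*5 = 6 - 5 = 1)
w(l) = 4 + 6*l
C(X) = -68 - 66*X (C(X) = -2 + (-5 - 6)*(2 + (4 + 6*X)) = -2 - 11*(6 + 6*X) = -2 + (-66 - 66*X) = -68 - 66*X)
C(-12) + N*p(-26) = (-68 - 66*(-12)) + 768*1 = (-68 + 792) + 768 = 724 + 768 = 1492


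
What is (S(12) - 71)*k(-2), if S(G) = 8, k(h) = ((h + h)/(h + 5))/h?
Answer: -42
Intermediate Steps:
k(h) = 2/(5 + h) (k(h) = ((2*h)/(5 + h))/h = (2*h/(5 + h))/h = 2/(5 + h))
(S(12) - 71)*k(-2) = (8 - 71)*(2/(5 - 2)) = -126/3 = -63*2/3 = -42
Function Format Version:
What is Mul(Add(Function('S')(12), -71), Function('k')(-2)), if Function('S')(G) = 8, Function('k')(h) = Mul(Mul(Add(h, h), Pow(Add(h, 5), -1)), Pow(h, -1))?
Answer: -42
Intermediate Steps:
Function('k')(h) = Mul(2, Pow(Add(5, h), -1)) (Function('k')(h) = Mul(Mul(Mul(2, h), Pow(Add(5, h), -1)), Pow(h, -1)) = Mul(Mul(2, h, Pow(Add(5, h), -1)), Pow(h, -1)) = Mul(2, Pow(Add(5, h), -1)))
Mul(Add(Function('S')(12), -71), Function('k')(-2)) = Mul(Add(8, -71), Mul(2, Pow(Add(5, -2), -1))) = Mul(-63, Mul(2, Pow(3, -1))) = Mul(-63, Mul(2, Rational(1, 3))) = Mul(-63, Rational(2, 3)) = -42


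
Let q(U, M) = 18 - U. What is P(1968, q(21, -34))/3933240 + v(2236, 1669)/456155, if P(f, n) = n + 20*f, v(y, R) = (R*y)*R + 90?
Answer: 326643470264093/23922227896 ≈ 13654.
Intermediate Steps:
v(y, R) = 90 + y*R**2 (v(y, R) = y*R**2 + 90 = 90 + y*R**2)
P(1968, q(21, -34))/3933240 + v(2236, 1669)/456155 = ((18 - 1*21) + 20*1968)/3933240 + (90 + 2236*1669**2)/456155 = ((18 - 21) + 39360)*(1/3933240) + (90 + 2236*2785561)*(1/456155) = (-3 + 39360)*(1/3933240) + (90 + 6228514396)*(1/456155) = 39357*(1/3933240) + 6228514486*(1/456155) = 13119/1311080 + 6228514486/456155 = 326643470264093/23922227896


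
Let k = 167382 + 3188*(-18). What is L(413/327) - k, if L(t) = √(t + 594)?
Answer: -109998 + √63650877/327 ≈ -1.0997e+5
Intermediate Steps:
L(t) = √(594 + t)
k = 109998 (k = 167382 - 57384 = 109998)
L(413/327) - k = √(594 + 413/327) - 1*109998 = √(594 + 413*(1/327)) - 109998 = √(594 + 413/327) - 109998 = √(194651/327) - 109998 = √63650877/327 - 109998 = -109998 + √63650877/327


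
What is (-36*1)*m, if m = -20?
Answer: 720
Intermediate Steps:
(-36*1)*m = -36*1*(-20) = -36*(-20) = 720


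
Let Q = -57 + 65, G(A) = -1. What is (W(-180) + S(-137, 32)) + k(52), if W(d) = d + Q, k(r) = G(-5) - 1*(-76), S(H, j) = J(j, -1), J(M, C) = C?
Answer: -98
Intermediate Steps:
S(H, j) = -1
Q = 8
k(r) = 75 (k(r) = -1 - 1*(-76) = -1 + 76 = 75)
W(d) = 8 + d (W(d) = d + 8 = 8 + d)
(W(-180) + S(-137, 32)) + k(52) = ((8 - 180) - 1) + 75 = (-172 - 1) + 75 = -173 + 75 = -98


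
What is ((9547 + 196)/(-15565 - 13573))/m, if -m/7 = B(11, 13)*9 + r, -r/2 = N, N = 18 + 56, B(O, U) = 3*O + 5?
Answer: 9743/39569404 ≈ 0.00024623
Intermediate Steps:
B(O, U) = 5 + 3*O
N = 74
r = -148 (r = -2*74 = -148)
m = -1358 (m = -7*((5 + 3*11)*9 - 148) = -7*((5 + 33)*9 - 148) = -7*(38*9 - 148) = -7*(342 - 148) = -7*194 = -1358)
((9547 + 196)/(-15565 - 13573))/m = ((9547 + 196)/(-15565 - 13573))/(-1358) = (9743/(-29138))*(-1/1358) = (9743*(-1/29138))*(-1/1358) = -9743/29138*(-1/1358) = 9743/39569404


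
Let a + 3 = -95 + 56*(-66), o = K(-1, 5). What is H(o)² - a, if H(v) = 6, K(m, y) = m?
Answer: 3830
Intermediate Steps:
o = -1
a = -3794 (a = -3 + (-95 + 56*(-66)) = -3 + (-95 - 3696) = -3 - 3791 = -3794)
H(o)² - a = 6² - 1*(-3794) = 36 + 3794 = 3830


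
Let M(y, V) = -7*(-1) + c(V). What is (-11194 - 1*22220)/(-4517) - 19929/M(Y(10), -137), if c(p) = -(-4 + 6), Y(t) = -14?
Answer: -89852223/22585 ≈ -3978.4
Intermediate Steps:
c(p) = -2 (c(p) = -1*2 = -2)
M(y, V) = 5 (M(y, V) = -7*(-1) - 2 = 7 - 2 = 5)
(-11194 - 1*22220)/(-4517) - 19929/M(Y(10), -137) = (-11194 - 1*22220)/(-4517) - 19929/5 = (-11194 - 22220)*(-1/4517) - 19929*⅕ = -33414*(-1/4517) - 19929/5 = 33414/4517 - 19929/5 = -89852223/22585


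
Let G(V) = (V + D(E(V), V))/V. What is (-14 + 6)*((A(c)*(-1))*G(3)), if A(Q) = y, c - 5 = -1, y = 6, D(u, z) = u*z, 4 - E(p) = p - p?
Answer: 240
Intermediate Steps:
E(p) = 4 (E(p) = 4 - (p - p) = 4 - 1*0 = 4 + 0 = 4)
c = 4 (c = 5 - 1 = 4)
A(Q) = 6
G(V) = 5 (G(V) = (V + 4*V)/V = (5*V)/V = 5)
(-14 + 6)*((A(c)*(-1))*G(3)) = (-14 + 6)*((6*(-1))*5) = -(-48)*5 = -8*(-30) = 240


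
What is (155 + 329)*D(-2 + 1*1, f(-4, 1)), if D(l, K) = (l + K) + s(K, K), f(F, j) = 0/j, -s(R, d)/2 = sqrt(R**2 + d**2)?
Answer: -484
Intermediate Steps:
s(R, d) = -2*sqrt(R**2 + d**2)
f(F, j) = 0
D(l, K) = K + l - 2*sqrt(2)*sqrt(K**2) (D(l, K) = (l + K) - 2*sqrt(K**2 + K**2) = (K + l) - 2*sqrt(2)*sqrt(K**2) = K + l - 2*sqrt(2)*sqrt(K**2))
(155 + 329)*D(-2 + 1*1, f(-4, 1)) = (155 + 329)*(0 + (-2 + 1*1) - 2*sqrt(2)*sqrt(0**2)) = 484*(0 + (-2 + 1) - 2*sqrt(2)*sqrt(0)) = 484*(0 - 1 - 2*sqrt(2)*0) = 484*(0 - 1 + 0) = 484*(-1) = -484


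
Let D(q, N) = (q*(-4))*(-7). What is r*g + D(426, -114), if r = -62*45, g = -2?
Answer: 17508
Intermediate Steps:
D(q, N) = 28*q (D(q, N) = -4*q*(-7) = 28*q)
r = -2790
r*g + D(426, -114) = -2790*(-2) + 28*426 = 5580 + 11928 = 17508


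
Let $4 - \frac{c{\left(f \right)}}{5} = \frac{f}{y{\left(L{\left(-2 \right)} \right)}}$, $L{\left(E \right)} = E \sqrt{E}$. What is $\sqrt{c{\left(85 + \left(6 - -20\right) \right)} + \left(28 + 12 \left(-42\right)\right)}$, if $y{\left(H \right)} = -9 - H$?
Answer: $\sqrt{3} \sqrt{\frac{1183 - 304 i \sqrt{2}}{-9 + 2 i \sqrt{2}}} \approx 0.44091 + 20.002 i$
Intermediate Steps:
$L{\left(E \right)} = E^{\frac{3}{2}}$
$c{\left(f \right)} = 20 - \frac{5 f}{-9 + 2 i \sqrt{2}}$ ($c{\left(f \right)} = 20 - 5 \frac{f}{-9 - \left(-2\right)^{\frac{3}{2}}} = 20 - 5 \frac{f}{-9 - - 2 i \sqrt{2}} = 20 - 5 \frac{f}{-9 + 2 i \sqrt{2}} = 20 - \frac{5 f}{-9 + 2 i \sqrt{2}}$)
$\sqrt{c{\left(85 + \left(6 - -20\right) \right)} + \left(28 + 12 \left(-42\right)\right)} = \sqrt{\left(20 + \frac{45 \left(85 + \left(6 - -20\right)\right)}{89} + \frac{10 i \left(85 + \left(6 - -20\right)\right) \sqrt{2}}{89}\right) + \left(28 + 12 \left(-42\right)\right)} = \sqrt{\left(20 + \frac{45 \left(85 + \left(6 + 20\right)\right)}{89} + \frac{10 i \left(85 + \left(6 + 20\right)\right) \sqrt{2}}{89}\right) + \left(28 - 504\right)} = \sqrt{\left(20 + \frac{45 \left(85 + 26\right)}{89} + \frac{10 i \left(85 + 26\right) \sqrt{2}}{89}\right) - 476} = \sqrt{\left(20 + \frac{45}{89} \cdot 111 + \frac{10}{89} i 111 \sqrt{2}\right) - 476} = \sqrt{\left(20 + \frac{4995}{89} + \frac{1110 i \sqrt{2}}{89}\right) - 476} = \sqrt{\left(\frac{6775}{89} + \frac{1110 i \sqrt{2}}{89}\right) - 476} = \sqrt{- \frac{35589}{89} + \frac{1110 i \sqrt{2}}{89}}$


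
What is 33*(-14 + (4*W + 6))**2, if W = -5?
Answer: 25872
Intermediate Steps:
33*(-14 + (4*W + 6))**2 = 33*(-14 + (4*(-5) + 6))**2 = 33*(-14 + (-20 + 6))**2 = 33*(-14 - 14)**2 = 33*(-28)**2 = 33*784 = 25872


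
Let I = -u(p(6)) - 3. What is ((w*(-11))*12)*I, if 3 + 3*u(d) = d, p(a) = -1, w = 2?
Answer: 440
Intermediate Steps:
u(d) = -1 + d/3
I = -5/3 (I = -(-1 + (1/3)*(-1)) - 3 = -(-1 - 1/3) - 3 = -1*(-4/3) - 3 = 4/3 - 3 = -5/3 ≈ -1.6667)
((w*(-11))*12)*I = ((2*(-11))*12)*(-5/3) = -22*12*(-5/3) = -264*(-5/3) = 440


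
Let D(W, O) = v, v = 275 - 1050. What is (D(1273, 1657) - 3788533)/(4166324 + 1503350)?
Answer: -1894654/2834837 ≈ -0.66835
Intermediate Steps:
v = -775
D(W, O) = -775
(D(1273, 1657) - 3788533)/(4166324 + 1503350) = (-775 - 3788533)/(4166324 + 1503350) = -3789308/5669674 = -3789308*1/5669674 = -1894654/2834837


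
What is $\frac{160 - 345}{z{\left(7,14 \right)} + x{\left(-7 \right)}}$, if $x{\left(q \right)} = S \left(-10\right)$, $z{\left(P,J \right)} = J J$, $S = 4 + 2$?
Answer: $- \frac{185}{136} \approx -1.3603$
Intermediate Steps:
$S = 6$
$z{\left(P,J \right)} = J^{2}$
$x{\left(q \right)} = -60$ ($x{\left(q \right)} = 6 \left(-10\right) = -60$)
$\frac{160 - 345}{z{\left(7,14 \right)} + x{\left(-7 \right)}} = \frac{160 - 345}{14^{2} - 60} = - \frac{185}{196 - 60} = - \frac{185}{136}$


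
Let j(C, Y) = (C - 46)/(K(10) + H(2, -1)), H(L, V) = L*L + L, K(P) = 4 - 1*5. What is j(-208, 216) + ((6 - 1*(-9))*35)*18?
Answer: 46996/5 ≈ 9399.2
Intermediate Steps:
K(P) = -1 (K(P) = 4 - 5 = -1)
H(L, V) = L + L² (H(L, V) = L² + L = L + L²)
j(C, Y) = -46/5 + C/5 (j(C, Y) = (C - 46)/(-1 + 2*(1 + 2)) = (-46 + C)/(-1 + 2*3) = (-46 + C)/(-1 + 6) = (-46 + C)/5 = (-46 + C)*(⅕) = -46/5 + C/5)
j(-208, 216) + ((6 - 1*(-9))*35)*18 = (-46/5 + (⅕)*(-208)) + ((6 - 1*(-9))*35)*18 = (-46/5 - 208/5) + ((6 + 9)*35)*18 = -254/5 + (15*35)*18 = -254/5 + 525*18 = -254/5 + 9450 = 46996/5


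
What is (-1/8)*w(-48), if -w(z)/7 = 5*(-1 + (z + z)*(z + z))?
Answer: 322525/8 ≈ 40316.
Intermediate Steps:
w(z) = 35 - 140*z² (w(z) = -35*(-1 + (z + z)*(z + z)) = -35*(-1 + (2*z)*(2*z)) = -35*(-1 + 4*z²) = -7*(-5 + 20*z²) = 35 - 140*z²)
(-1/8)*w(-48) = (-1/8)*(35 - 140*(-48)²) = (-1*⅛)*(35 - 140*2304) = -(35 - 322560)/8 = -⅛*(-322525) = 322525/8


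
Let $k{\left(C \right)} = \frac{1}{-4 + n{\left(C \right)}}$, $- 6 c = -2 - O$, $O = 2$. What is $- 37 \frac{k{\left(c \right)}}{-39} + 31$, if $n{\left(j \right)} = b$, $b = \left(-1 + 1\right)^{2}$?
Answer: $\frac{4799}{156} \approx 30.763$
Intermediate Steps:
$b = 0$ ($b = 0^{2} = 0$)
$n{\left(j \right)} = 0$
$c = \frac{2}{3}$ ($c = - \frac{-2 - 2}{6} = \left(- \frac{1}{6}\right) \left(-4\right) = \frac{2}{3} \approx 0.66667$)
$k{\left(C \right)} = - \frac{1}{4}$ ($k{\left(C \right)} = \frac{1}{-4 + 0} = \frac{1}{-4} = - \frac{1}{4}$)
$- 37 \frac{k{\left(c \right)}}{-39} + 31 = - 37 \left(- \frac{1}{4 \left(-39\right)}\right) + 31 = - 37 \left(\left(- \frac{1}{4}\right) \left(- \frac{1}{39}\right)\right) + 31 = \left(-37\right) \frac{1}{156} + 31 = - \frac{37}{156} + 31 = \frac{4799}{156}$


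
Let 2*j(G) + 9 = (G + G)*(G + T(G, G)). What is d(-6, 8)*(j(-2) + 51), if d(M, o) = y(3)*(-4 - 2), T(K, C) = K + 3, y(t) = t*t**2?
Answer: -7857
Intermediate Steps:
y(t) = t**3
T(K, C) = 3 + K
d(M, o) = -162 (d(M, o) = 3**3*(-4 - 2) = 27*(-6) = -162)
j(G) = -9/2 + G*(3 + 2*G) (j(G) = -9/2 + ((G + G)*(G + (3 + G)))/2 = -9/2 + ((2*G)*(3 + 2*G))/2 = -9/2 + (2*G*(3 + 2*G))/2 = -9/2 + G*(3 + 2*G))
d(-6, 8)*(j(-2) + 51) = -162*((-9/2 + 2*(-2)**2 + 3*(-2)) + 51) = -162*((-9/2 + 2*4 - 6) + 51) = -162*((-9/2 + 8 - 6) + 51) = -162*(-5/2 + 51) = -162*97/2 = -7857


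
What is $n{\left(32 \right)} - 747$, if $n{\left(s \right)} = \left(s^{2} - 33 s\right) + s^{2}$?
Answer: $245$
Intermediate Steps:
$n{\left(s \right)} = - 33 s + 2 s^{2}$
$n{\left(32 \right)} - 747 = 32 \left(-33 + 2 \cdot 32\right) - 747 = 32 \left(-33 + 64\right) - 747 = 32 \cdot 31 - 747 = 992 - 747 = 245$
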